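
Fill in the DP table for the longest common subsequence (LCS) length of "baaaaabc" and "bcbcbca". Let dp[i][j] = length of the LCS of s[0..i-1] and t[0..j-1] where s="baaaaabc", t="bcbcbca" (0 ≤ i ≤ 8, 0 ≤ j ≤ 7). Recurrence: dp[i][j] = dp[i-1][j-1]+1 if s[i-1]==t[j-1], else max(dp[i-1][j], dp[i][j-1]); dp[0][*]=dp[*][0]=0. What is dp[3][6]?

   ''  b  c  b  c  b  c  a
''  0  0  0  0  0  0  0  0
 b  0  1  1  1  1  1  1  1
 a  0  1  1  1  1  1  1  2
 a  0  1  1  1  1  1  1  2
 a  0  1  1  1  1  1  1  2
 a  0  1  1  1  1  1  1  2
 a  0  1  1  1  1  1  1  2
 b  0  1  1  2  2  2  2  2
 c  0  1  2  2  3  3  3  3

1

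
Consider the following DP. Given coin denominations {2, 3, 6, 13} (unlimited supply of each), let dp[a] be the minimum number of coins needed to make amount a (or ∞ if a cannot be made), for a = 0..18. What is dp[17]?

 a  0  1  2  3  4  5  6  7  8  9 10 11 12 13 14 15 16 17 18
dp  0  -  1  1  2  2  1  3  2  2  3  3  2  1  3  2  2  3  3
(- denotes ∞ / unreachable)

3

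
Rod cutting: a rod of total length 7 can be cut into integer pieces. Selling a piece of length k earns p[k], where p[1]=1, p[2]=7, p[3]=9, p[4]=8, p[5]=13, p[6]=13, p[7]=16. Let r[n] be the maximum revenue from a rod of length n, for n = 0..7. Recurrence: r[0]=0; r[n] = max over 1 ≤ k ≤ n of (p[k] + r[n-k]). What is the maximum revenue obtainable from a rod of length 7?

   n    0    1    2    3    4    5    6    7
r[n]    0    1    7    9   14   16   21   23

23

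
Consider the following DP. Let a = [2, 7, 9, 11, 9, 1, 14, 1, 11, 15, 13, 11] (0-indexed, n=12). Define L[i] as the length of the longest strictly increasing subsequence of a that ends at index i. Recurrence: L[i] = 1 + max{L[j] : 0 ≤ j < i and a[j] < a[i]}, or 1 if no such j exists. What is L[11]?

4

   i    0    1    2    3    4    5    6    7    8    9   10   11
a[i]    2    7    9   11    9    1   14    1   11   15   13   11
L[i]    1    2    3    4    3    1    5    1    4    6    5    4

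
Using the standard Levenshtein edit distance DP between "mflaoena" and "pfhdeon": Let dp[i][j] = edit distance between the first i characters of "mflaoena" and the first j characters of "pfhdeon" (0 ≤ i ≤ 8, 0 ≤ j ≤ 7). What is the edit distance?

   ''  p  f  h  d  e  o  n
''  0  1  2  3  4  5  6  7
 m  1  1  2  3  4  5  6  7
 f  2  2  1  2  3  4  5  6
 l  3  3  2  2  3  4  5  6
 a  4  4  3  3  3  4  5  6
 o  5  5  4  4  4  4  4  5
 e  6  6  5  5  5  4  5  5
 n  7  7  6  6  6  5  5  5
 a  8  8  7  7  7  6  6  6

6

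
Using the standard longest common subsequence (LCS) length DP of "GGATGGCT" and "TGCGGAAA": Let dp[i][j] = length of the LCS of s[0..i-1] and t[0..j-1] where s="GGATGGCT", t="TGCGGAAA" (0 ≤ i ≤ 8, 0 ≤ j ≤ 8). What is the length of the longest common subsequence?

3

   ''  T  G  C  G  G  A  A  A
''  0  0  0  0  0  0  0  0  0
 G  0  0  1  1  1  1  1  1  1
 G  0  0  1  1  2  2  2  2  2
 A  0  0  1  1  2  2  3  3  3
 T  0  1  1  1  2  2  3  3  3
 G  0  1  2  2  2  3  3  3  3
 G  0  1  2  2  3  3  3  3  3
 C  0  1  2  3  3  3  3  3  3
 T  0  1  2  3  3  3  3  3  3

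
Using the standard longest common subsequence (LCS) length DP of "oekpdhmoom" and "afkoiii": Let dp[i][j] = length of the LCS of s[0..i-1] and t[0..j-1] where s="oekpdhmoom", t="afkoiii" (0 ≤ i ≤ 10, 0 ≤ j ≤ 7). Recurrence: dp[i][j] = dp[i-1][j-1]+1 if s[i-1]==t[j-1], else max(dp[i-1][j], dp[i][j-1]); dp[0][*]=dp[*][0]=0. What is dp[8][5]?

   ''  a  f  k  o  i  i  i
''  0  0  0  0  0  0  0  0
 o  0  0  0  0  1  1  1  1
 e  0  0  0  0  1  1  1  1
 k  0  0  0  1  1  1  1  1
 p  0  0  0  1  1  1  1  1
 d  0  0  0  1  1  1  1  1
 h  0  0  0  1  1  1  1  1
 m  0  0  0  1  1  1  1  1
 o  0  0  0  1  2  2  2  2
 o  0  0  0  1  2  2  2  2
 m  0  0  0  1  2  2  2  2

2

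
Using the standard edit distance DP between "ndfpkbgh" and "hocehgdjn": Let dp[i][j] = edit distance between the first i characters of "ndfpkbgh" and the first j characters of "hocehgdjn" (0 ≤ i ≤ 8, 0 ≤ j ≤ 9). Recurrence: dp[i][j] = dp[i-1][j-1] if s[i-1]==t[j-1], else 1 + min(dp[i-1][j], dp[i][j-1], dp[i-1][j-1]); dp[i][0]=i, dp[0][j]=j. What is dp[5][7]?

7

   ''  h  o  c  e  h  g  d  j  n
''  0  1  2  3  4  5  6  7  8  9
 n  1  1  2  3  4  5  6  7  8  8
 d  2  2  2  3  4  5  6  6  7  8
 f  3  3  3  3  4  5  6  7  7  8
 p  4  4  4  4  4  5  6  7  8  8
 k  5  5  5  5  5  5  6  7  8  9
 b  6  6  6  6  6  6  6  7  8  9
 g  7  7  7  7  7  7  6  7  8  9
 h  8  7  8  8  8  7  7  7  8  9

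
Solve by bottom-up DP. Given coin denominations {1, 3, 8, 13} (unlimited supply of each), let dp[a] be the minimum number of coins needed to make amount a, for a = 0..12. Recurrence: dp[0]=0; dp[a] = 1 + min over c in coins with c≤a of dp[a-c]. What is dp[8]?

1

 a  0  1  2  3  4  5  6  7  8  9 10 11 12
dp  0  1  2  1  2  3  2  3  1  2  3  2  3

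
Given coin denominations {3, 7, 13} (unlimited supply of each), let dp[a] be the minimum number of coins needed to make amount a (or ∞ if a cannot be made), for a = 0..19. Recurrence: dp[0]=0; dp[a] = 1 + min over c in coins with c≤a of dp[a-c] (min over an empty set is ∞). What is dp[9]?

 a  0  1  2  3  4  5  6  7  8  9 10 11 12 13 14 15 16 17 18 19
dp  0  -  -  1  -  -  2  1  -  3  2  -  4  1  2  5  2  3  6  3
(- denotes ∞ / unreachable)

3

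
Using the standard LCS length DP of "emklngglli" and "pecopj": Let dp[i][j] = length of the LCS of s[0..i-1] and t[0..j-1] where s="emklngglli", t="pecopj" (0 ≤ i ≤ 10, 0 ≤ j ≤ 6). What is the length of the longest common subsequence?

1

   ''  p  e  c  o  p  j
''  0  0  0  0  0  0  0
 e  0  0  1  1  1  1  1
 m  0  0  1  1  1  1  1
 k  0  0  1  1  1  1  1
 l  0  0  1  1  1  1  1
 n  0  0  1  1  1  1  1
 g  0  0  1  1  1  1  1
 g  0  0  1  1  1  1  1
 l  0  0  1  1  1  1  1
 l  0  0  1  1  1  1  1
 i  0  0  1  1  1  1  1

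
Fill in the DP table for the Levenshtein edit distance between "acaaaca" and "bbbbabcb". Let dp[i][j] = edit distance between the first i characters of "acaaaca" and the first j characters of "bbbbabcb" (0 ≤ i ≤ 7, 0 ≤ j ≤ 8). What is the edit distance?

   ''  b  b  b  b  a  b  c  b
''  0  1  2  3  4  5  6  7  8
 a  1  1  2  3  4  4  5  6  7
 c  2  2  2  3  4  5  5  5  6
 a  3  3  3  3  4  4  5  6  6
 a  4  4  4  4  4  4  5  6  7
 a  5  5  5  5  5  4  5  6  7
 c  6  6  6  6  6  5  5  5  6
 a  7  7  7  7  7  6  6  6  6

6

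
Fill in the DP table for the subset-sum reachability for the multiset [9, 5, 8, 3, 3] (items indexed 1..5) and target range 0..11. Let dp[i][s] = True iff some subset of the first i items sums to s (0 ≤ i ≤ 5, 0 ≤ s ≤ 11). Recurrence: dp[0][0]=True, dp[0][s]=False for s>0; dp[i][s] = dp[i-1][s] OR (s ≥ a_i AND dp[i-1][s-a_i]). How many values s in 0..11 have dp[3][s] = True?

i\s   0   1   2   3   4   5   6   7   8   9  10  11
  0   T   F   F   F   F   F   F   F   F   F   F   F
  1   T   F   F   F   F   F   F   F   F   T   F   F
  2   T   F   F   F   F   T   F   F   F   T   F   F
  3   T   F   F   F   F   T   F   F   T   T   F   F
  4   T   F   F   T   F   T   F   F   T   T   F   T
  5   T   F   F   T   F   T   T   F   T   T   F   T

4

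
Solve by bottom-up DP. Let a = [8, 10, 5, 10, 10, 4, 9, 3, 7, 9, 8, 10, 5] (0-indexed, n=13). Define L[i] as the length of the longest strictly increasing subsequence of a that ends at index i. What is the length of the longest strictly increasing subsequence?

4

   i    0    1    2    3    4    5    6    7    8    9   10   11   12
a[i]    8   10    5   10   10    4    9    3    7    9    8   10    5
L[i]    1    2    1    2    2    1    2    1    2    3    3    4    2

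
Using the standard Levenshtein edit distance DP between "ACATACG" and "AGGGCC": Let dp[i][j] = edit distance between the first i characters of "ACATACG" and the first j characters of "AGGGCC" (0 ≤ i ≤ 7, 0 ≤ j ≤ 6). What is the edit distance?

5

   ''  A  G  G  G  C  C
''  0  1  2  3  4  5  6
 A  1  0  1  2  3  4  5
 C  2  1  1  2  3  3  4
 A  3  2  2  2  3  4  4
 T  4  3  3  3  3  4  5
 A  5  4  4  4  4  4  5
 C  6  5  5  5  5  4  4
 G  7  6  5  5  5  5  5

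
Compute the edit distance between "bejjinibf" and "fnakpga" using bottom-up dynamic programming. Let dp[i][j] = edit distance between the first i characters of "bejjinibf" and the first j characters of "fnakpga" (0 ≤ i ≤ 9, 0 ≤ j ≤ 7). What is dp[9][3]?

8

   ''  f  n  a  k  p  g  a
''  0  1  2  3  4  5  6  7
 b  1  1  2  3  4  5  6  7
 e  2  2  2  3  4  5  6  7
 j  3  3  3  3  4  5  6  7
 j  4  4  4  4  4  5  6  7
 i  5  5  5  5  5  5  6  7
 n  6  6  5  6  6  6  6  7
 i  7  7  6  6  7  7  7  7
 b  8  8  7  7  7  8  8  8
 f  9  8  8  8  8  8  9  9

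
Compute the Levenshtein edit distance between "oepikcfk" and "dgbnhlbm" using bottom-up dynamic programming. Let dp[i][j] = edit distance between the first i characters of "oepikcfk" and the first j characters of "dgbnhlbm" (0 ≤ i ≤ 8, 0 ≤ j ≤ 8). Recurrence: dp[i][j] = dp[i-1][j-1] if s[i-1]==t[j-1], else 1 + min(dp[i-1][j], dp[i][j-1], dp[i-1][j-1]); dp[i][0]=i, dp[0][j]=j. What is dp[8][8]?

8

   ''  d  g  b  n  h  l  b  m
''  0  1  2  3  4  5  6  7  8
 o  1  1  2  3  4  5  6  7  8
 e  2  2  2  3  4  5  6  7  8
 p  3  3  3  3  4  5  6  7  8
 i  4  4  4  4  4  5  6  7  8
 k  5  5  5  5  5  5  6  7  8
 c  6  6  6  6  6  6  6  7  8
 f  7  7  7  7  7  7  7  7  8
 k  8  8  8  8  8  8  8  8  8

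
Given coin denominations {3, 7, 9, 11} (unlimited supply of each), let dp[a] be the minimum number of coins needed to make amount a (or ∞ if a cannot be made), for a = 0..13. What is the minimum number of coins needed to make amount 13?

3

 a  0  1  2  3  4  5  6  7  8  9 10 11 12 13
dp  0  -  -  1  -  -  2  1  -  1  2  1  2  3
(- denotes ∞ / unreachable)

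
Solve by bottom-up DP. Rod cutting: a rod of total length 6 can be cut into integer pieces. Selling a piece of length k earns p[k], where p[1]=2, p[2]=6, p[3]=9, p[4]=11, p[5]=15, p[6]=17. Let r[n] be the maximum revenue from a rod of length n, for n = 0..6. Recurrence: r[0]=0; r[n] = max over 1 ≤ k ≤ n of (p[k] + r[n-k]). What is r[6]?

   n    0    1    2    3    4    5    6
r[n]    0    2    6    9   12   15   18

18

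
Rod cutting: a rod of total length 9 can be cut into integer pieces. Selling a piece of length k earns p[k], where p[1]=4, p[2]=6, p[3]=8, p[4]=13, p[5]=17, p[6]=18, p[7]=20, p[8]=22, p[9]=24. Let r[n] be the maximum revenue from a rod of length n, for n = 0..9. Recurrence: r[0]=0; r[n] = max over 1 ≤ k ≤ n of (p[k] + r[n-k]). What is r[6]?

   n    0    1    2    3    4    5    6    7    8    9
r[n]    0    4    8   12   16   20   24   28   32   36

24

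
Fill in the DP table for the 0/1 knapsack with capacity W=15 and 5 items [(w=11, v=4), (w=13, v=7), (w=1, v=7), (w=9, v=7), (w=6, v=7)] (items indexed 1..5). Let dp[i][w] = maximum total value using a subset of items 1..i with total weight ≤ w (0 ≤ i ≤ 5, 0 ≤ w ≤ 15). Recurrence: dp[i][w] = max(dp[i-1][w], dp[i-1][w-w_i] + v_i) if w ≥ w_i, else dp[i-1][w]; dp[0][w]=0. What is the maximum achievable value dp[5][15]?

14

i\w   0   1   2   3   4   5   6   7   8   9  10  11  12  13  14  15
  0   0   0   0   0   0   0   0   0   0   0   0   0   0   0   0   0
  1   0   0   0   0   0   0   0   0   0   0   0   4   4   4   4   4
  2   0   0   0   0   0   0   0   0   0   0   0   4   4   7   7   7
  3   0   7   7   7   7   7   7   7   7   7   7   7  11  11  14  14
  4   0   7   7   7   7   7   7   7   7   7  14  14  14  14  14  14
  5   0   7   7   7   7   7   7  14  14  14  14  14  14  14  14  14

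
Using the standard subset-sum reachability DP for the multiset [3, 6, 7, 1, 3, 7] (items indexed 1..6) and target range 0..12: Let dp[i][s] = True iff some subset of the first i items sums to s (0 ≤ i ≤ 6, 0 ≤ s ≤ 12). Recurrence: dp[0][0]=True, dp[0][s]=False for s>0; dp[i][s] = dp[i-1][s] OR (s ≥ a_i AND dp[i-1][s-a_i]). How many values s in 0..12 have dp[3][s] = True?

6

i\s   0   1   2   3   4   5   6   7   8   9  10  11  12
  0   T   F   F   F   F   F   F   F   F   F   F   F   F
  1   T   F   F   T   F   F   F   F   F   F   F   F   F
  2   T   F   F   T   F   F   T   F   F   T   F   F   F
  3   T   F   F   T   F   F   T   T   F   T   T   F   F
  4   T   T   F   T   T   F   T   T   T   T   T   T   F
  5   T   T   F   T   T   F   T   T   T   T   T   T   T
  6   T   T   F   T   T   F   T   T   T   T   T   T   T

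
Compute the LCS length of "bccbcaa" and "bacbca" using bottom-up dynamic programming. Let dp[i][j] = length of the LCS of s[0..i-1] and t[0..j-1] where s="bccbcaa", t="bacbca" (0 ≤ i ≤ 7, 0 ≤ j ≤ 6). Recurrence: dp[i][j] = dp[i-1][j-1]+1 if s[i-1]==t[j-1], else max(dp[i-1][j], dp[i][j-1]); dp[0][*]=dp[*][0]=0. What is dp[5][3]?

   ''  b  a  c  b  c  a
''  0  0  0  0  0  0  0
 b  0  1  1  1  1  1  1
 c  0  1  1  2  2  2  2
 c  0  1  1  2  2  3  3
 b  0  1  1  2  3  3  3
 c  0  1  1  2  3  4  4
 a  0  1  2  2  3  4  5
 a  0  1  2  2  3  4  5

2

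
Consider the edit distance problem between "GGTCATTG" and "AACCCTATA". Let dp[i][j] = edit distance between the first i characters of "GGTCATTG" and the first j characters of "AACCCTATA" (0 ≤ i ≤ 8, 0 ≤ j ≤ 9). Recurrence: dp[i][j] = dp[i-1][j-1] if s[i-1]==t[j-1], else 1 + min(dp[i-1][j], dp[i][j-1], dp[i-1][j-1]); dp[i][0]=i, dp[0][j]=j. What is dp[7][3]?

6

   ''  A  A  C  C  C  T  A  T  A
''  0  1  2  3  4  5  6  7  8  9
 G  1  1  2  3  4  5  6  7  8  9
 G  2  2  2  3  4  5  6  7  8  9
 T  3  3  3  3  4  5  5  6  7  8
 C  4  4  4  3  3  4  5  6  7  8
 A  5  4  4  4  4  4  5  5  6  7
 T  6  5  5  5  5  5  4  5  5  6
 T  7  6  6  6  6  6  5  5  5  6
 G  8  7  7  7  7  7  6  6  6  6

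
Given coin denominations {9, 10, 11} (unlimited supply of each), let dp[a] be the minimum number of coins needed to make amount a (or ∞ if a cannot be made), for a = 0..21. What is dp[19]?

 a  0  1  2  3  4  5  6  7  8  9 10 11 12 13 14 15 16 17 18 19 20 21
dp  0  -  -  -  -  -  -  -  -  1  1  1  -  -  -  -  -  -  2  2  2  2
(- denotes ∞ / unreachable)

2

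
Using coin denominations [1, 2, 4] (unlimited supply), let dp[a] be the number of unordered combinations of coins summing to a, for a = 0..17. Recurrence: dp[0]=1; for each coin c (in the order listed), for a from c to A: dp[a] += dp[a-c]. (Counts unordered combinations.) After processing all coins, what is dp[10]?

12

after  coin     0     1     2     3     4     5     6     7     8     9    10    11    12    13    14    15    16    17
          1     1     1     1     1     1     1     1     1     1     1     1     1     1     1     1     1     1     1
          2     1     1     2     2     3     3     4     4     5     5     6     6     7     7     8     8     9     9
          4     1     1     2     2     4     4     6     6     9     9    12    12    16    16    20    20    25    25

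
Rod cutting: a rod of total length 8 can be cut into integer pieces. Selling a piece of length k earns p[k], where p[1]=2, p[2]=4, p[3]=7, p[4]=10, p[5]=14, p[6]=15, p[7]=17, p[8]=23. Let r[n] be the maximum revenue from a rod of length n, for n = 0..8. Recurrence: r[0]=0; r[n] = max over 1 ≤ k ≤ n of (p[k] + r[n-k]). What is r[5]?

14

   n    0    1    2    3    4    5    6    7    8
r[n]    0    2    4    7   10   14   16   18   23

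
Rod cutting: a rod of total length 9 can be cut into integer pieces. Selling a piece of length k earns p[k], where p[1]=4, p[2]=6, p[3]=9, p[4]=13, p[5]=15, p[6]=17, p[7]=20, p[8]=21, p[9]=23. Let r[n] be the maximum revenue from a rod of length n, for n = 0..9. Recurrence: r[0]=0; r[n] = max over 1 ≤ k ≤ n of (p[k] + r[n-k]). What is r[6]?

24

   n    0    1    2    3    4    5    6    7    8    9
r[n]    0    4    8   12   16   20   24   28   32   36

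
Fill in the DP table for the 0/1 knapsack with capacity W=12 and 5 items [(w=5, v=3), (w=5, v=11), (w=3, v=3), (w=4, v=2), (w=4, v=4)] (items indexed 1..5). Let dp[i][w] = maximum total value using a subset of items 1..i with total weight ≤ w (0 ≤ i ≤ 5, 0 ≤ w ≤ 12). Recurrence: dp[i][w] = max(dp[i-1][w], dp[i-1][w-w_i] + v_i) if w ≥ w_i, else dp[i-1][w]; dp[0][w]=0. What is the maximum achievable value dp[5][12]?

i\w   0   1   2   3   4   5   6   7   8   9  10  11  12
  0   0   0   0   0   0   0   0   0   0   0   0   0   0
  1   0   0   0   0   0   3   3   3   3   3   3   3   3
  2   0   0   0   0   0  11  11  11  11  11  14  14  14
  3   0   0   0   3   3  11  11  11  14  14  14  14  14
  4   0   0   0   3   3  11  11  11  14  14  14  14  16
  5   0   0   0   3   4  11  11  11  14  15  15  15  18

18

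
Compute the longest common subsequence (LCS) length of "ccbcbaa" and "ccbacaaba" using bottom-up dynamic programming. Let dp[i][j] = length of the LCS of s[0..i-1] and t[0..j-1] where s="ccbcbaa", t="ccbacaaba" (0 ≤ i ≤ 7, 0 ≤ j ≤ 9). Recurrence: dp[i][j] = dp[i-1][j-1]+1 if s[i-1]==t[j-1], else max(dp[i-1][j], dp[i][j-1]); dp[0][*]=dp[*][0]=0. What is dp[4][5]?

   ''  c  c  b  a  c  a  a  b  a
''  0  0  0  0  0  0  0  0  0  0
 c  0  1  1  1  1  1  1  1  1  1
 c  0  1  2  2  2  2  2  2  2  2
 b  0  1  2  3  3  3  3  3  3  3
 c  0  1  2  3  3  4  4  4  4  4
 b  0  1  2  3  3  4  4  4  5  5
 a  0  1  2  3  4  4  5  5  5  6
 a  0  1  2  3  4  4  5  6  6  6

4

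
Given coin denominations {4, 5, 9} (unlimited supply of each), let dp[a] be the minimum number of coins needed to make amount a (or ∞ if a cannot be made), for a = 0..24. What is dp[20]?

4

 a  0  1  2  3  4  5  6  7  8  9 10 11 12 13 14 15 16 17 18 19 20 21 22 23 24
dp  0  -  -  -  1  1  -  -  2  1  2  -  3  2  2  3  4  3  2  3  4  4  3  3  4
(- denotes ∞ / unreachable)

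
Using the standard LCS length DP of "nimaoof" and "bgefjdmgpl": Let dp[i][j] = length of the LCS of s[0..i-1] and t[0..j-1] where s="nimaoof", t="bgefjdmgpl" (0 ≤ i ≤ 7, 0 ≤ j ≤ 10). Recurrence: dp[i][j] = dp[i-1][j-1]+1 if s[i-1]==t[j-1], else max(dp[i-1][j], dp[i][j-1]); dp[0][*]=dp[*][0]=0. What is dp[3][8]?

1

   ''  b  g  e  f  j  d  m  g  p  l
''  0  0  0  0  0  0  0  0  0  0  0
 n  0  0  0  0  0  0  0  0  0  0  0
 i  0  0  0  0  0  0  0  0  0  0  0
 m  0  0  0  0  0  0  0  1  1  1  1
 a  0  0  0  0  0  0  0  1  1  1  1
 o  0  0  0  0  0  0  0  1  1  1  1
 o  0  0  0  0  0  0  0  1  1  1  1
 f  0  0  0  0  1  1  1  1  1  1  1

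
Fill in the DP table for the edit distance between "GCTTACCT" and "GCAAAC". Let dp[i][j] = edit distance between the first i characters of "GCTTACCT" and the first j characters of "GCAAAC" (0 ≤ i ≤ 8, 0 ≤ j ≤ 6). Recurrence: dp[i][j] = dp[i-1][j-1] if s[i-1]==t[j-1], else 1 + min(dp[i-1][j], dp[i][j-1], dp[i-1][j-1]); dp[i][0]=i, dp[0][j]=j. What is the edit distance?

4

   ''  G  C  A  A  A  C
''  0  1  2  3  4  5  6
 G  1  0  1  2  3  4  5
 C  2  1  0  1  2  3  4
 T  3  2  1  1  2  3  4
 T  4  3  2  2  2  3  4
 A  5  4  3  2  2  2  3
 C  6  5  4  3  3  3  2
 C  7  6  5  4  4  4  3
 T  8  7  6  5  5  5  4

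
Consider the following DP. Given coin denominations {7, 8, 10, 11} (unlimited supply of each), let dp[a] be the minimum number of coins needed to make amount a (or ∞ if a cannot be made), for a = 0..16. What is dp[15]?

2

 a  0  1  2  3  4  5  6  7  8  9 10 11 12 13 14 15 16
dp  0  -  -  -  -  -  -  1  1  -  1  1  -  -  2  2  2
(- denotes ∞ / unreachable)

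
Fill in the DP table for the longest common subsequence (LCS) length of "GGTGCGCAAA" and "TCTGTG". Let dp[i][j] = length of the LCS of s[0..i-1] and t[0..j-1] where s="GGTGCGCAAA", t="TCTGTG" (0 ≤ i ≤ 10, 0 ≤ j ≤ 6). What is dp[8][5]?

3

   ''  T  C  T  G  T  G
''  0  0  0  0  0  0  0
 G  0  0  0  0  1  1  1
 G  0  0  0  0  1  1  2
 T  0  1  1  1  1  2  2
 G  0  1  1  1  2  2  3
 C  0  1  2  2  2  2  3
 G  0  1  2  2  3  3  3
 C  0  1  2  2  3  3  3
 A  0  1  2  2  3  3  3
 A  0  1  2  2  3  3  3
 A  0  1  2  2  3  3  3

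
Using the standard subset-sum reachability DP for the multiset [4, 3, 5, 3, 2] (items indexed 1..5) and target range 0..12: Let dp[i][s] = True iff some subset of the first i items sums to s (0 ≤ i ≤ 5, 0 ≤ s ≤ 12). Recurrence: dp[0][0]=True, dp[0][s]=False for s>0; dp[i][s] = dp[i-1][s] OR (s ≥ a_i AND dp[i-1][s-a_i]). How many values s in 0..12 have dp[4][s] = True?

11

i\s   0   1   2   3   4   5   6   7   8   9  10  11  12
  0   T   F   F   F   F   F   F   F   F   F   F   F   F
  1   T   F   F   F   T   F   F   F   F   F   F   F   F
  2   T   F   F   T   T   F   F   T   F   F   F   F   F
  3   T   F   F   T   T   T   F   T   T   T   F   F   T
  4   T   F   F   T   T   T   T   T   T   T   T   T   T
  5   T   F   T   T   T   T   T   T   T   T   T   T   T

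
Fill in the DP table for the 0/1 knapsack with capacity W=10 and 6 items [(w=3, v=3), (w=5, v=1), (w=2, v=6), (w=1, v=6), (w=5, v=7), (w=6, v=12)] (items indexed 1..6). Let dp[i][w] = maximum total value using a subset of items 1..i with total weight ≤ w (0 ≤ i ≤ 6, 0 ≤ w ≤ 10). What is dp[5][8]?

i\w   0   1   2   3   4   5   6   7   8   9  10
  0   0   0   0   0   0   0   0   0   0   0   0
  1   0   0   0   3   3   3   3   3   3   3   3
  2   0   0   0   3   3   3   3   3   4   4   4
  3   0   0   6   6   6   9   9   9   9   9  10
  4   0   6   6  12  12  12  15  15  15  15  15
  5   0   6   6  12  12  12  15  15  19  19  19
  6   0   6   6  12  12  12  15  18  19  24  24

19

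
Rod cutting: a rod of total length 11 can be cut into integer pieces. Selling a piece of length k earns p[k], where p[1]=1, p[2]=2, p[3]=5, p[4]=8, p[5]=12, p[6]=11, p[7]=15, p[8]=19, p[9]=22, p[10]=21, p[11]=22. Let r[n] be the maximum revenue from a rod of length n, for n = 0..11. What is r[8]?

   n    0    1    2    3    4    5    6    7    8    9   10   11
r[n]    0    1    2    5    8   12   13   15   19   22   24   25

19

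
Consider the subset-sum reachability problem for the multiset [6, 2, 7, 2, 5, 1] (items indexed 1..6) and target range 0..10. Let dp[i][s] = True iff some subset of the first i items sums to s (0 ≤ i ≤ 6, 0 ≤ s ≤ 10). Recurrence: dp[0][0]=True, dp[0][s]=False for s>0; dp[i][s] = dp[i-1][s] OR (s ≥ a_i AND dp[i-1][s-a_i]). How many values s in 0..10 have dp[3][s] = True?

i\s   0   1   2   3   4   5   6   7   8   9  10
  0   T   F   F   F   F   F   F   F   F   F   F
  1   T   F   F   F   F   F   T   F   F   F   F
  2   T   F   T   F   F   F   T   F   T   F   F
  3   T   F   T   F   F   F   T   T   T   T   F
  4   T   F   T   F   T   F   T   T   T   T   T
  5   T   F   T   F   T   T   T   T   T   T   T
  6   T   T   T   T   T   T   T   T   T   T   T

6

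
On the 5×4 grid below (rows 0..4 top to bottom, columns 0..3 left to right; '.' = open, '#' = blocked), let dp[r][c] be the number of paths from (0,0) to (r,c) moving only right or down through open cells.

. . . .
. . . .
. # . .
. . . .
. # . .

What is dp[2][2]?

r\c   0   1   2   3
  0   1   1   1   1
  1   1   2   3   4
  2   1   0   3   7
  3   1   1   4  11
  4   1   0   4  15

3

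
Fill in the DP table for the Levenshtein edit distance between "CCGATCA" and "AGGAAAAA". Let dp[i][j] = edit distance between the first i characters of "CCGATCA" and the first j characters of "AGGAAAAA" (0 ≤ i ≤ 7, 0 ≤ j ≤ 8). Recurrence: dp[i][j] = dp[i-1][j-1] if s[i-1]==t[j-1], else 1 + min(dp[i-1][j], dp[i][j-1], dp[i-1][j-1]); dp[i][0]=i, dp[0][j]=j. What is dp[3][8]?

   ''  A  G  G  A  A  A  A  A
''  0  1  2  3  4  5  6  7  8
 C  1  1  2  3  4  5  6  7  8
 C  2  2  2  3  4  5  6  7  8
 G  3  3  2  2  3  4  5  6  7
 A  4  3  3  3  2  3  4  5  6
 T  5  4  4  4  3  3  4  5  6
 C  6  5  5  5  4  4  4  5  6
 A  7  6  6  6  5  4  4  4  5

7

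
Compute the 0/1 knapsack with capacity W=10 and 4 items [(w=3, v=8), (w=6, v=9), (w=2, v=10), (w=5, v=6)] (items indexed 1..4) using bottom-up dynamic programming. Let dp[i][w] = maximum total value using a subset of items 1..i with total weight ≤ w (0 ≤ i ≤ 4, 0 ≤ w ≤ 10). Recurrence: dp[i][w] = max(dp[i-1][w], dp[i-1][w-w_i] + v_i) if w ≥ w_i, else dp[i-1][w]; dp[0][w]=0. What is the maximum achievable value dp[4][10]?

i\w   0   1   2   3   4   5   6   7   8   9  10
  0   0   0   0   0   0   0   0   0   0   0   0
  1   0   0   0   8   8   8   8   8   8   8   8
  2   0   0   0   8   8   8   9   9   9  17  17
  3   0   0  10  10  10  18  18  18  19  19  19
  4   0   0  10  10  10  18  18  18  19  19  24

24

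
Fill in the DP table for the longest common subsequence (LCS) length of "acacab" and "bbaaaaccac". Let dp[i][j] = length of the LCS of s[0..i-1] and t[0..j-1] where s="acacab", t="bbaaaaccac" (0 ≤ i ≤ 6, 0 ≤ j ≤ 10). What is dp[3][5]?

   ''  b  b  a  a  a  a  c  c  a  c
''  0  0  0  0  0  0  0  0  0  0  0
 a  0  0  0  1  1  1  1  1  1  1  1
 c  0  0  0  1  1  1  1  2  2  2  2
 a  0  0  0  1  2  2  2  2  2  3  3
 c  0  0  0  1  2  2  2  3  3  3  4
 a  0  0  0  1  2  3  3  3  3  4  4
 b  0  1  1  1  2  3  3  3  3  4  4

2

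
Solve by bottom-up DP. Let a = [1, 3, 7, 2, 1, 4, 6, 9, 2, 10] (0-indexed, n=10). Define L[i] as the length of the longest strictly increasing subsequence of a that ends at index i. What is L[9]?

   i    0    1    2    3    4    5    6    7    8    9
a[i]    1    3    7    2    1    4    6    9    2   10
L[i]    1    2    3    2    1    3    4    5    2    6

6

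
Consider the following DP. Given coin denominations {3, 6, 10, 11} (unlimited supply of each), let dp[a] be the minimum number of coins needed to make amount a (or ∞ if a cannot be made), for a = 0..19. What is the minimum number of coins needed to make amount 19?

 a  0  1  2  3  4  5  6  7  8  9 10 11 12 13 14 15 16 17 18 19
dp  0  -  -  1  -  -  1  -  -  2  1  1  2  2  2  3  2  2  3  3
(- denotes ∞ / unreachable)

3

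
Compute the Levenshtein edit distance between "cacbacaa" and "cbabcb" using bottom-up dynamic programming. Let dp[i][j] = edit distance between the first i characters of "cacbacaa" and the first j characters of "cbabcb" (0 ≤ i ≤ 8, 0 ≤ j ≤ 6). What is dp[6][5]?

3

   ''  c  b  a  b  c  b
''  0  1  2  3  4  5  6
 c  1  0  1  2  3  4  5
 a  2  1  1  1  2  3  4
 c  3  2  2  2  2  2  3
 b  4  3  2  3  2  3  2
 a  5  4  3  2  3  3  3
 c  6  5  4  3  3  3  4
 a  7  6  5  4  4  4  4
 a  8  7  6  5  5  5  5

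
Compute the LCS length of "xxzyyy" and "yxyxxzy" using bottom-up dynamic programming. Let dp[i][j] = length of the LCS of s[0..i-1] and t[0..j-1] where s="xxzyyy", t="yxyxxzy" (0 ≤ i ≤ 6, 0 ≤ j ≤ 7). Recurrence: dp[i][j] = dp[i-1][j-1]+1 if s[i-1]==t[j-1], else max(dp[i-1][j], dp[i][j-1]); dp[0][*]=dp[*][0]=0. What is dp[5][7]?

4

   ''  y  x  y  x  x  z  y
''  0  0  0  0  0  0  0  0
 x  0  0  1  1  1  1  1  1
 x  0  0  1  1  2  2  2  2
 z  0  0  1  1  2  2  3  3
 y  0  1  1  2  2  2  3  4
 y  0  1  1  2  2  2  3  4
 y  0  1  1  2  2  2  3  4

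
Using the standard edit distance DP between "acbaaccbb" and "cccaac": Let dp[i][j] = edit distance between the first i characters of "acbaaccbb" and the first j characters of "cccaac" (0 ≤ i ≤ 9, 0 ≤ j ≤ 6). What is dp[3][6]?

   ''  c  c  c  a  a  c
''  0  1  2  3  4  5  6
 a  1  1  2  3  3  4  5
 c  2  1  1  2  3  4  4
 b  3  2  2  2  3  4  5
 a  4  3  3  3  2  3  4
 a  5  4  4  4  3  2  3
 c  6  5  4  4  4  3  2
 c  7  6  5  4  5  4  3
 b  8  7  6  5  5  5  4
 b  9  8  7  6  6  6  5

5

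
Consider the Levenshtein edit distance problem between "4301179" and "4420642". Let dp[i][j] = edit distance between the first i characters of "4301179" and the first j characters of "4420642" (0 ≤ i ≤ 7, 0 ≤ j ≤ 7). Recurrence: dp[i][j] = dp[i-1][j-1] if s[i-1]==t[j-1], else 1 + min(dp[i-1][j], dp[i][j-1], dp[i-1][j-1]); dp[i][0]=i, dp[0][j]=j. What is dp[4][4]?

   ''  4  4  2  0  6  4  2
''  0  1  2  3  4  5  6  7
 4  1  0  1  2  3  4  5  6
 3  2  1  1  2  3  4  5  6
 0  3  2  2  2  2  3  4  5
 1  4  3  3  3  3  3  4  5
 1  5  4  4  4  4  4  4  5
 7  6  5  5  5  5  5  5  5
 9  7  6  6  6  6  6  6  6

3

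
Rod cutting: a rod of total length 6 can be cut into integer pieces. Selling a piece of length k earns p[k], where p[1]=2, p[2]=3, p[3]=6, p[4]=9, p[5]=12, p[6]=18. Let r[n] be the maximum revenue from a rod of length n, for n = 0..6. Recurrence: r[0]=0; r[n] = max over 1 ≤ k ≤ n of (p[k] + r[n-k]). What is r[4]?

9

   n    0    1    2    3    4    5    6
r[n]    0    2    4    6    9   12   18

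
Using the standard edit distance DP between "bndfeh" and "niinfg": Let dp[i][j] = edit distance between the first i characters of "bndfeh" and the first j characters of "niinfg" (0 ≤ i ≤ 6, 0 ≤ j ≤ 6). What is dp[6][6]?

6

   ''  n  i  i  n  f  g
''  0  1  2  3  4  5  6
 b  1  1  2  3  4  5  6
 n  2  1  2  3  3  4  5
 d  3  2  2  3  4  4  5
 f  4  3  3  3  4  4  5
 e  5  4  4  4  4  5  5
 h  6  5  5  5  5  5  6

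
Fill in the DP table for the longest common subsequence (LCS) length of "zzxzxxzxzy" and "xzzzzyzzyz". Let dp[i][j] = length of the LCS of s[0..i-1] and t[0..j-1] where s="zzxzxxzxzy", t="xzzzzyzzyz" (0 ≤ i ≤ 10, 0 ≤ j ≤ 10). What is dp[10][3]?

   ''  x  z  z  z  z  y  z  z  y  z
''  0  0  0  0  0  0  0  0  0  0  0
 z  0  0  1  1  1  1  1  1  1  1  1
 z  0  0  1  2  2  2  2  2  2  2  2
 x  0  1  1  2  2  2  2  2  2  2  2
 z  0  1  2  2  3  3  3  3  3  3  3
 x  0  1  2  2  3  3  3  3  3  3  3
 x  0  1  2  2  3  3  3  3  3  3  3
 z  0  1  2  3  3  4  4  4  4  4  4
 x  0  1  2  3  3  4  4  4  4  4  4
 z  0  1  2  3  4  4  4  5  5  5  5
 y  0  1  2  3  4  4  5  5  5  6  6

3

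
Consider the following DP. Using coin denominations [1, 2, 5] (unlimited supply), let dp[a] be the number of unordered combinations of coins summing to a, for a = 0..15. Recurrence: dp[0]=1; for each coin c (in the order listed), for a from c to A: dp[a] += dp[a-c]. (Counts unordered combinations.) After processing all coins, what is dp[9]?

after  coin     0     1     2     3     4     5     6     7     8     9    10    11    12    13    14    15
          1     1     1     1     1     1     1     1     1     1     1     1     1     1     1     1     1
          2     1     1     2     2     3     3     4     4     5     5     6     6     7     7     8     8
          5     1     1     2     2     3     4     5     6     7     8    10    11    13    14    16    18

8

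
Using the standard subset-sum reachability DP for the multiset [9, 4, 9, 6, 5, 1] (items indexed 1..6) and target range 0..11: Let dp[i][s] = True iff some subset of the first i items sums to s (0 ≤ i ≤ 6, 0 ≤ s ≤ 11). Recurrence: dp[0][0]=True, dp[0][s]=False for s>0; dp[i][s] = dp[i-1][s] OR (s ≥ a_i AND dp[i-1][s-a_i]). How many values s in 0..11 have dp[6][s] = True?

9

i\s   0   1   2   3   4   5   6   7   8   9  10  11
  0   T   F   F   F   F   F   F   F   F   F   F   F
  1   T   F   F   F   F   F   F   F   F   T   F   F
  2   T   F   F   F   T   F   F   F   F   T   F   F
  3   T   F   F   F   T   F   F   F   F   T   F   F
  4   T   F   F   F   T   F   T   F   F   T   T   F
  5   T   F   F   F   T   T   T   F   F   T   T   T
  6   T   T   F   F   T   T   T   T   F   T   T   T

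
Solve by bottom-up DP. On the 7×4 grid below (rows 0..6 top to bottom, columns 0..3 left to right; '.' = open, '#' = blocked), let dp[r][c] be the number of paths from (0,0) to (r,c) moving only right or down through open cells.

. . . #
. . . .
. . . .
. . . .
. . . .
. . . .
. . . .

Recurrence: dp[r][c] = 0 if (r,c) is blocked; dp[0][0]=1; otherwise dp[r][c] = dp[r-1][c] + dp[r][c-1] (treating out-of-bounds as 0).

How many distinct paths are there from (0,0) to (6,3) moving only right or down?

r\c   0   1   2   3
  0   1   1   1   0
  1   1   2   3   3
  2   1   3   6   9
  3   1   4  10  19
  4   1   5  15  34
  5   1   6  21  55
  6   1   7  28  83

83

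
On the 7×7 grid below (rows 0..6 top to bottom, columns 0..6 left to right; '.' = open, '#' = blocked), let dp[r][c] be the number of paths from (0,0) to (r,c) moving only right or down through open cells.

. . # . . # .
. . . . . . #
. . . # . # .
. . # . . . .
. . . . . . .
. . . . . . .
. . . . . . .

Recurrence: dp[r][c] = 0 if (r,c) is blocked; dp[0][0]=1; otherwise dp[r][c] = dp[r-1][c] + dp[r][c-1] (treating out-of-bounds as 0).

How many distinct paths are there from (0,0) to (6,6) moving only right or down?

r\c   0   1   2   3   4   5   6
  0   1   1   0   0   0   0   0
  1   1   2   2   2   2   2   0
  2   1   3   5   0   2   0   0
  3   1   4   0   0   2   2   2
  4   1   5   5   5   7   9  11
  5   1   6  11  16  23  32  43
  6   1   7  18  34  57  89 132

132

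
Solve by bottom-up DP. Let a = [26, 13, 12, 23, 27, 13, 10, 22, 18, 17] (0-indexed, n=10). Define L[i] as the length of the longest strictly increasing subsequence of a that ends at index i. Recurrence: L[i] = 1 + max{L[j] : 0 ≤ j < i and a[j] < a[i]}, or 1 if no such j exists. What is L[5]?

2

   i    0    1    2    3    4    5    6    7    8    9
a[i]   26   13   12   23   27   13   10   22   18   17
L[i]    1    1    1    2    3    2    1    3    3    3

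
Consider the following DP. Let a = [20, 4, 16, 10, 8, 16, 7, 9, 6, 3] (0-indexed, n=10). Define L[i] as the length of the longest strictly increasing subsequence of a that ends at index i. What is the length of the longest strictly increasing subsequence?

3

   i    0    1    2    3    4    5    6    7    8    9
a[i]   20    4   16   10    8   16    7    9    6    3
L[i]    1    1    2    2    2    3    2    3    2    1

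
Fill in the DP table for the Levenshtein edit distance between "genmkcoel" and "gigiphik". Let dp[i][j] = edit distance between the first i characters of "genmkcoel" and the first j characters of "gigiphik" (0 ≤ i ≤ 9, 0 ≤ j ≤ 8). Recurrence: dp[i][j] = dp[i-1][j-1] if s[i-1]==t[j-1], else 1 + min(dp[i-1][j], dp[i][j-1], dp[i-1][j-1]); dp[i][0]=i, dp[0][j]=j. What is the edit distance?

   ''  g  i  g  i  p  h  i  k
''  0  1  2  3  4  5  6  7  8
 g  1  0  1  2  3  4  5  6  7
 e  2  1  1  2  3  4  5  6  7
 n  3  2  2  2  3  4  5  6  7
 m  4  3  3  3  3  4  5  6  7
 k  5  4  4  4  4  4  5  6  6
 c  6  5  5  5  5  5  5  6  7
 o  7  6  6  6  6  6  6  6  7
 e  8  7  7  7  7  7  7  7  7
 l  9  8  8  8  8  8  8  8  8

8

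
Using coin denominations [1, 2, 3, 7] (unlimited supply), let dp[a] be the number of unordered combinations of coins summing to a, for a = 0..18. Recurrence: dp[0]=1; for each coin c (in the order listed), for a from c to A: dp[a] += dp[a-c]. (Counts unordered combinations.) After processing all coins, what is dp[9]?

after  coin     0     1     2     3     4     5     6     7     8     9    10    11    12    13    14    15    16    17    18
          1     1     1     1     1     1     1     1     1     1     1     1     1     1     1     1     1     1     1     1
          2     1     1     2     2     3     3     4     4     5     5     6     6     7     7     8     8     9     9    10
          3     1     1     2     3     4     5     7     8    10    12    14    16    19    21    24    27    30    33    37
          7     1     1     2     3     4     5     7     9    11    14    17    20    24    28    33    38    44    50    57

14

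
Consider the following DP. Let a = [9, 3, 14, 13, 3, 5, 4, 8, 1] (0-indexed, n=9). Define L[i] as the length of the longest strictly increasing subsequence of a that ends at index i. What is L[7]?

   i    0    1    2    3    4    5    6    7    8
a[i]    9    3   14   13    3    5    4    8    1
L[i]    1    1    2    2    1    2    2    3    1

3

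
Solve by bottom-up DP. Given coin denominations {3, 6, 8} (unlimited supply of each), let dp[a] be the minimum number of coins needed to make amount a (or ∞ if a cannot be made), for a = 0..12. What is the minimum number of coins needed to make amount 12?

2

 a  0  1  2  3  4  5  6  7  8  9 10 11 12
dp  0  -  -  1  -  -  1  -  1  2  -  2  2
(- denotes ∞ / unreachable)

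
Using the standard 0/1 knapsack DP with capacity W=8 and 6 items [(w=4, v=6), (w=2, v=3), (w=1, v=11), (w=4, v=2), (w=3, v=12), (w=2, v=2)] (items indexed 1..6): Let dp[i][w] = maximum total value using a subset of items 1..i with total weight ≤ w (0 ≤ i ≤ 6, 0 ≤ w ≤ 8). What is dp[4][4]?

i\w   0   1   2   3   4   5   6   7   8
  0   0   0   0   0   0   0   0   0   0
  1   0   0   0   0   6   6   6   6   6
  2   0   0   3   3   6   6   9   9   9
  3   0  11  11  14  14  17  17  20  20
  4   0  11  11  14  14  17  17  20  20
  5   0  11  11  14  23  23  26  26  29
  6   0  11  11  14  23  23  26  26  29

14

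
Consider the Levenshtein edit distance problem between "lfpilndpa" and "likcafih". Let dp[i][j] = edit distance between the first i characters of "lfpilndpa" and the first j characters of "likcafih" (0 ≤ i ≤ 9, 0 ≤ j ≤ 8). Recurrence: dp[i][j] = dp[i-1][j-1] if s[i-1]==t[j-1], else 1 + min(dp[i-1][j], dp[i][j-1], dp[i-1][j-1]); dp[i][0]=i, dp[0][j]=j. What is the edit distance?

8

   ''  l  i  k  c  a  f  i  h
''  0  1  2  3  4  5  6  7  8
 l  1  0  1  2  3  4  5  6  7
 f  2  1  1  2  3  4  4  5  6
 p  3  2  2  2  3  4  5  5  6
 i  4  3  2  3  3  4  5  5  6
 l  5  4  3  3  4  4  5  6  6
 n  6  5  4  4  4  5  5  6  7
 d  7  6  5  5  5  5  6  6  7
 p  8  7  6  6  6  6  6  7  7
 a  9  8  7  7  7  6  7  7  8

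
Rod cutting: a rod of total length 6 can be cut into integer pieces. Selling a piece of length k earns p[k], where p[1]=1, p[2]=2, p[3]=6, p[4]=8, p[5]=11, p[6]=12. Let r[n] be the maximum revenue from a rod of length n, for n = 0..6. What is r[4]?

   n    0    1    2    3    4    5    6
r[n]    0    1    2    6    8   11   12

8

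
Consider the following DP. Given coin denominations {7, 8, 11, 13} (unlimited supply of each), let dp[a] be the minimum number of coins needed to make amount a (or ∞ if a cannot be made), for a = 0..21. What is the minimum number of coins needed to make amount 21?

 a  0  1  2  3  4  5  6  7  8  9 10 11 12 13 14 15 16 17 18 19 20 21
dp  0  -  -  -  -  -  -  1  1  -  -  1  -  1  2  2  2  -  2  2  2  2
(- denotes ∞ / unreachable)

2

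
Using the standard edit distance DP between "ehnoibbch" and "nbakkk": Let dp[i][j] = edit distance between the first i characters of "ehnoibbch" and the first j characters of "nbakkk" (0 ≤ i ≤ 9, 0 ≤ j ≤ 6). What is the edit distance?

8

   ''  n  b  a  k  k  k
''  0  1  2  3  4  5  6
 e  1  1  2  3  4  5  6
 h  2  2  2  3  4  5  6
 n  3  2  3  3  4  5  6
 o  4  3  3  4  4  5  6
 i  5  4  4  4  5  5  6
 b  6  5  4  5  5  6  6
 b  7  6  5  5  6  6  7
 c  8  7  6  6  6  7  7
 h  9  8  7  7  7  7  8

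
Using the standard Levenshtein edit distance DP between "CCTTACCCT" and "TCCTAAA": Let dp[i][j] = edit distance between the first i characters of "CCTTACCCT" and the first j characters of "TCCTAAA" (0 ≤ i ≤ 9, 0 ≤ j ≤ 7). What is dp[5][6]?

   ''  T  C  C  T  A  A  A
''  0  1  2  3  4  5  6  7
 C  1  1  1  2  3  4  5  6
 C  2  2  1  1  2  3  4  5
 T  3  2  2  2  1  2  3  4
 T  4  3  3  3  2  2  3  4
 A  5  4  4  4  3  2  2  3
 C  6  5  4  4  4  3  3  3
 C  7  6  5  4  5  4  4  4
 C  8  7  6  5  5  5  5  5
 T  9  8  7  6  5  6  6  6

2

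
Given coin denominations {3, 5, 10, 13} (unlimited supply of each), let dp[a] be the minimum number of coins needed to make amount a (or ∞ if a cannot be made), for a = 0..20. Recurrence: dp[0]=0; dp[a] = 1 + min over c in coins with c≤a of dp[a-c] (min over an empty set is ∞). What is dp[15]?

 a  0  1  2  3  4  5  6  7  8  9 10 11 12 13 14 15 16 17 18 19 20
dp  0  -  -  1  -  1  2  -  2  3  1  3  4  1  4  2  2  5  2  3  2
(- denotes ∞ / unreachable)

2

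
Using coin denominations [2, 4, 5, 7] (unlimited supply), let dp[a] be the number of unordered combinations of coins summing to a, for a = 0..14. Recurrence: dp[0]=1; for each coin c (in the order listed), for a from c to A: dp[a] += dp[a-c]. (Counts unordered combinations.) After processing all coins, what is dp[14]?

after  coin     0     1     2     3     4     5     6     7     8     9    10    11    12    13    14
          2     1     0     1     0     1     0     1     0     1     0     1     0     1     0     1
          4     1     0     1     0     2     0     2     0     3     0     3     0     4     0     4
          5     1     0     1     0     2     1     2     1     3     2     4     2     5     3     6
          7     1     0     1     0     2     1     2     2     3     3     4     4     6     5     8

8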